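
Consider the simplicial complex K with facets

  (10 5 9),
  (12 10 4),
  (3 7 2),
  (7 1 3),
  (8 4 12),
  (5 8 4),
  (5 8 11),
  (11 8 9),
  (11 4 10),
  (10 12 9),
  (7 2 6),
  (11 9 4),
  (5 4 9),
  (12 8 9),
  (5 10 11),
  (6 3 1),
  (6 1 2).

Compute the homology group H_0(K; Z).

We work with the vertex ordering 1 < 2 < 3 < 4 < 5 < 6 < 7 < 8 < 9 < 10 < 11 < 12. The simplices of K, each written with vertices in increasing order, are:

  0-simplices (12): [1], [2], [3], [4], [5], [6], [7], [8], [9], [10], [11], [12]
  1-simplices (28): (28 of them)
  2-simplices (17): (17 of them)

so the chain groups are C_0 ≅ Z^12, C_1 ≅ Z^28, C_2 ≅ Z^17.

∂_1: C_1 → C_0 maps an edge to its endpoints' difference, ∂[p,q] = q − p.
This gives a 12×28 integer matrix of rank 10; reducing to Smith normal form yields diagonal entries (1,1,1,1,1,1,1,1,1,1).

∂_2: C_2 → C_1 acts by ∂[p,q,r] = [q,r] − [p,r] + [p,q]. For instance
  ∂[4,9,11] = [9,11] − [4,11] + [4,9],
  ∂[5,10,11] = [10,11] − [5,11] + [5,10].
As a 28×17 matrix over Z this has rank 17, with invariant factors (1,1,1,1,1,1,1,1,1,1,1,1,1,1,1,1,2).

Reading off H_k = ker ∂_k / im ∂_{k+1}:

  H_0: rank C_0 − rank ∂_1 = 12 − 10 = 2, and the invariant factors of ∂_1 are all 1, so H_0 ≅ Z^2.

(K is a triangulation of the disjoint union of the real projective plane RP^2 and the Möbius band.)

H_0 ≅ Z^2.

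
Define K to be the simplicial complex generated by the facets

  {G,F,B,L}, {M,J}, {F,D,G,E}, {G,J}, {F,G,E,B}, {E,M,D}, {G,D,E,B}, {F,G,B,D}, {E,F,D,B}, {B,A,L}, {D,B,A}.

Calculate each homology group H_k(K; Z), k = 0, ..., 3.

H_0 = Z,  H_1 = Z,  H_2 = 0,  H_3 = Z.

Order the vertices as A < B < D < E < F < G < J < L < M. Listing each simplex with vertices in this order, K has dimension 3 with simplices:

  0-simplices (9): A, B, D, E, F, G, J, L, M
  1-simplices (20): AB, AD, AL, BD, BE, BF, BG, BL, DE, DF, DG, DM, EF, EG, EM, FG, FL, GJ, GL, JM
  2-simplices (16): ABD, ABL, BDE, BDF, BDG, BEF, BEG, BFG, BFL, BGL, DEF, DEG, DEM, DFG, EFG, FGL
  3-simplices (6): BDEF, BDEG, BDFG, BEFG, BFGL, DEFG

so the chain groups are C_0 ≅ Z^9, C_1 ≅ Z^20, C_2 ≅ Z^16, C_3 ≅ Z^6.

The boundary map ∂_1: C_1 → C_0 maps an edge to its endpoints' difference, ∂[p,q] = q − p. For instance
  ∂AD = D − A.
As a 9×20 matrix over Z this has rank 8, with invariant factors (1,1,1,1,1,1,1,1).

The boundary map ∂_2: C_2 → C_1 acts by ∂[p,q,r] = [q,r] − [p,r] + [p,q]. For instance
  ∂DFG = FG − DG + DF,
  ∂DEF = EF − DF + DE.
The resulting 20×16 matrix has rank 11, and its Smith normal form has invariant factors (1,1,1,1,1,1,1,1,1,1,1).

∂_3: C_3 → C_2 sends each 3-simplex σ to the alternating sum Σ_i (−1)^i (σ with its i-th vertex removed). For instance
  ∂BDEG = DEG − BEG + BDG − BDE,
  ∂BEFG = EFG − BFG + BEG − BEF.
This gives a 16×6 integer matrix of rank 5; reducing to Smith normal form yields diagonal entries (1,1,1,1,1).

Now H_k = ker ∂_k / im ∂_{k+1}, so:

  H_0: rank C_0 − rank ∂_1 = 9 − 8 = 1, and the invariant factors of ∂_1 are all 1, so H_0 ≅ Z.
  H_1: rank ker ∂_1 − rank ∂_2 = (20 − 8) − 11 = 1, and the invariant factors of ∂_2 are all 1, so H_1 ≅ Z.
  H_2: rank ker ∂_2 − rank ∂_3 = (16 − 11) − 5 = 0, and the invariant factors of ∂_3 are all 1, so H_2 ≅ 0.
  H_3: rank ker ∂_3 − rank ∂_4 = (6 − 5) − 0 = 1, and there is no ∂_4, so H_3 ≅ Z.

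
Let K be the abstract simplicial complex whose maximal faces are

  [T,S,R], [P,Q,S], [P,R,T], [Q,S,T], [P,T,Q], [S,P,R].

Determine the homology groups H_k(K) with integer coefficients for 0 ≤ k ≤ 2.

Take the total order P < Q < R < S < T on the vertex set. Then K (dimension 2) consists of the simplices:

  0-simplices (5): P, Q, R, S, T
  1-simplices (9): PQ, PR, PS, PT, QS, QT, RS, RT, ST
  2-simplices (6): PQS, PQT, PRS, PRT, QST, RST

giving chain groups C_0 ≅ Z^5, C_1 ≅ Z^9, C_2 ≅ Z^6.

∂_1: C_1 → C_0 is given by ∂[p,q] = [q] − [p]. For instance
  ∂RT = T − R.
The resulting 5×9 matrix has rank 4, and its Smith normal form has invariant factors (1,1,1,1).

Boundary ∂_2: C_2 → C_1 maps a triangle to the signed sum of its edges. For instance
  ∂PRS = RS − PS + PR,
  ∂PQS = QS − PS + PQ.
This gives a 9×6 integer matrix of rank 5; reducing to Smith normal form yields diagonal entries (1,1,1,1,1).

Computing H_k = (kernel of ∂_k) / (image of ∂_{k+1}):

  H_0: rank C_0 − rank ∂_1 = 5 − 4 = 1, and the invariant factors of ∂_1 are all 1, so H_0 ≅ Z.
  H_1: rank ker ∂_1 − rank ∂_2 = (9 − 4) − 5 = 0, and the invariant factors of ∂_2 are all 1, so H_1 ≅ 0.
  H_2: rank ker ∂_2 − rank ∂_3 = (6 − 5) − 0 = 1, and there is no ∂_3, so H_2 ≅ Z.

H_0 = Z,  H_1 = 0,  H_2 = Z.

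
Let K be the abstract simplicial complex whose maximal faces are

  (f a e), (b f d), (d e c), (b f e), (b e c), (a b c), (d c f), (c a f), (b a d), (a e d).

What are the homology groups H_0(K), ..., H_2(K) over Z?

Order the vertices as a < b < c < d < e < f. Listing each simplex with vertices in this order, K has dimension 2 with simplices:

  0-simplices (6): a, b, c, d, e, f
  1-simplices (15): ab, ac, ad, ae, af, bc, bd, be, bf, cd, ce, cf, de, df, ef
  2-simplices (10): abc, abd, acf, ade, aef, bce, bdf, bef, cde, cdf

so the chain groups are C_0 ≅ Z^6, C_1 ≅ Z^15, C_2 ≅ Z^10.

Boundary ∂_1: C_1 → C_0 maps an edge to its endpoints' difference, ∂[p,q] = q − p. For instance
  ∂af = f − a.
As a 6×15 matrix over Z this has rank 5, with invariant factors (1,1,1,1,1).

Boundary ∂_2: C_2 → C_1 acts by ∂[p,q,r] = [q,r] − [p,r] + [p,q]. For instance
  ∂ade = de − ae + ad,
  ∂cdf = df − cf + cd.
The resulting 15×10 matrix has rank 10, and its Smith normal form has invariant factors (1,1,1,1,1,1,1,1,1,2).

Reading off H_k = ker ∂_k / im ∂_{k+1}:

  H_0: rank C_0 − rank ∂_1 = 6 − 5 = 1, and the invariant factors of ∂_1 are all 1, so H_0 = Z.
  H_1: rank ker ∂_1 − rank ∂_2 = (15 − 5) − 10 = 0, and ∂_2 has invariant factor 2 > 1, so H_1 = Z/2Z.
  H_2: rank ker ∂_2 − rank ∂_3 = (10 − 10) − 0 = 0, and there is no ∂_3, so H_2 = 0.

(K is a triangulation of the real projective plane RP^2.)

H_0 = Z,  H_1 = Z/2Z,  H_2 = 0.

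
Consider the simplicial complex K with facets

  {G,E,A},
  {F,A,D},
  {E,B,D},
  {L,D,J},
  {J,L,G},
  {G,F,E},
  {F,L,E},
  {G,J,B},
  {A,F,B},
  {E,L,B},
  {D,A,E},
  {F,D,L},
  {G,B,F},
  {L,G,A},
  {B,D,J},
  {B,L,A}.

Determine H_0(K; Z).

H_0 ≅ Z.

Order the vertices as A < B < D < E < F < G < J < L. Listing each simplex with vertices in this order, K has dimension 2 with simplices:

  0-simplices (8): A, B, D, E, F, G, J, L
  1-simplices (24): AB, AD, AE, AF, AG, AL, BD, BE, BF, BG, BJ, BL, DE, DF, DJ, DL, EF, EG, EL, FG, FL, GJ, GL, JL
  2-simplices (16): ABF, ABL, ADE, ADF, AEG, AGL, BDE, BDJ, BEL, BFG, BGJ, DFL, DJL, EFG, EFL, GJL

so the chain groups are C_0 ≅ Z^8, C_1 ≅ Z^24, C_2 ≅ Z^16.

The boundary map ∂_1: C_1 → C_0 maps an edge to its endpoints' difference, ∂[p,q] = q − p.
The resulting 8×24 matrix has rank 7, and its Smith normal form has invariant factors (1,1,1,1,1,1,1).

Boundary ∂_2: C_2 → C_1 maps a triangle to the signed sum of its edges. For instance
  ∂EFL = FL − EL + EF,
  ∂BDJ = DJ − BJ + BD.
This gives a 24×16 integer matrix of rank 15; reducing to Smith normal form yields diagonal entries (1,1,1,1,1,1,1,1,1,1,1,1,1,1,1).

Now H_k = ker ∂_k / im ∂_{k+1}, so:

  H_0: rank C_0 − rank ∂_1 = 8 − 7 = 1, and the invariant factors of ∂_1 are all 1, so H_0 = Z.

(K is a triangulation of the torus T^2.)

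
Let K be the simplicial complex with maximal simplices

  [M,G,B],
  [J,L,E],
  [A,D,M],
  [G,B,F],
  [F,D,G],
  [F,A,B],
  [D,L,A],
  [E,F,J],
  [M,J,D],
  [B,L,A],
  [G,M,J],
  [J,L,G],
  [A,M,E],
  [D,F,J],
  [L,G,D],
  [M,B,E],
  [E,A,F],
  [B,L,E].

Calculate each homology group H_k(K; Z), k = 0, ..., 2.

H_0 ≅ Z,  H_1 ≅ Z ⊕ Z/2,  H_2 = 0.

K has 9 vertices, 27 edges, 18 triangles.
rank ∂_0 = 0, rank ∂_1 = 8 ⇒ b_0 = 9 − 0 − 8 = 1; all invariant factors of ∂_1 are 1 so no torsion. So H_0 = Z.
rank ∂_1 = 8, rank ∂_2 = 18 ⇒ b_1 = 27 − 8 − 18 = 1; ∂_2 has invariant factor(s) [2] giving torsion. So H_1 = Z ⊕ Z/2.
rank ∂_2 = 18, rank ∂_3 = 0 ⇒ b_2 = 18 − 18 − 0 = 0. So H_2 = 0.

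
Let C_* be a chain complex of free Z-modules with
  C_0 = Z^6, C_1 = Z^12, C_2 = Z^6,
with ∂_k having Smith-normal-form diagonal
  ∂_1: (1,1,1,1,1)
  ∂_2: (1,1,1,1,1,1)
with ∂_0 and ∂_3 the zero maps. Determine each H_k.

H_0: b_0 = 6 − 0 − 5 = 1; torsion from ∂_1 factors > 1: none. So H_0 ≅ Z.
H_1: b_1 = 12 − 5 − 6 = 1; torsion from ∂_2 factors > 1: none. So H_1 ≅ Z.
H_2: b_2 = 6 − 6 − 0 = 0; torsion from ∂_3 factors > 1: none. So H_2 ≅ 0.

H_0 ≅ Z,  H_1 ≅ Z,  H_2 = 0.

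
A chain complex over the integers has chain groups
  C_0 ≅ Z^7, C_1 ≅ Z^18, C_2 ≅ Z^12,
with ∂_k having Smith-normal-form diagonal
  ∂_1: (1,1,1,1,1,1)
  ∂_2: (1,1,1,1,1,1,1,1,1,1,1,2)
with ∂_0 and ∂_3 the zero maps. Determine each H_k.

H_0 ≅ Z,  H_1 ≅ Z/2Z,  H_2 = 0.

H_0: b_0 = 7 − 0 − 6 = 1; torsion from ∂_1 factors > 1: none. So H_0 ≅ Z.
H_1: b_1 = 18 − 6 − 12 = 0; torsion from ∂_2 factors > 1: [2]. So H_1 ≅ Z/2Z.
H_2: b_2 = 12 − 12 − 0 = 0; torsion from ∂_3 factors > 1: none. So H_2 ≅ 0.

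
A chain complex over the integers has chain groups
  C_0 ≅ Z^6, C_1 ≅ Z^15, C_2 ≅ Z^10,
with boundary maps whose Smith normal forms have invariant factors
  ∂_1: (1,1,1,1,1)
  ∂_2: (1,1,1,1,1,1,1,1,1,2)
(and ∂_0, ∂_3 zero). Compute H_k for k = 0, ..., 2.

H_0 ≅ Z,  H_1 ≅ Z_2,  H_2 = 0.

H_0: b_0 = 6 − 0 − 5 = 1; torsion from ∂_1 factors > 1: none. So H_0 ≅ Z.
H_1: b_1 = 15 − 5 − 10 = 0; torsion from ∂_2 factors > 1: [2]. So H_1 ≅ Z_2.
H_2: b_2 = 10 − 10 − 0 = 0; torsion from ∂_3 factors > 1: none. So H_2 ≅ 0.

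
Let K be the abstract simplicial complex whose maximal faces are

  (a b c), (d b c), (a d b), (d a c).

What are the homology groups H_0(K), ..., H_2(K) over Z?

H_0 ≅ Z,  H_1 = 0,  H_2 ≅ Z.

Take the total order a < b < c < d on the vertex set. Then K (dimension 2) consists of the simplices:

  0-simplices (4): a, b, c, d
  1-simplices (6): ab, ac, ad, bc, bd, cd
  2-simplices (4): abc, abd, acd, bcd

so the chain groups are C_0 ≅ Z^4, C_1 ≅ Z^6, C_2 ≅ Z^4.

∂_1: C_1 → C_0 maps an edge to its endpoints' difference, ∂[p,q] = q − p.
The resulting 4×6 matrix has rank 3, and its Smith normal form has invariant factors (1,1,1).

Boundary ∂_2: C_2 → C_1 maps a triangle to the signed sum of its edges. For instance
  ∂abc = bc − ac + ab,
  ∂abd = bd − ad + ab.
This gives a 6×4 integer matrix of rank 3; reducing to Smith normal form yields diagonal entries (1,1,1).

Reading off H_k = ker ∂_k / im ∂_{k+1}:

  H_0: rank C_0 − rank ∂_1 = 4 − 3 = 1, and the invariant factors of ∂_1 are all 1, so H_0 ≅ Z.
  H_1: rank ker ∂_1 − rank ∂_2 = (6 − 3) − 3 = 0, and the invariant factors of ∂_2 are all 1, so H_1 ≅ 0.
  H_2: rank ker ∂_2 − rank ∂_3 = (4 − 3) − 0 = 1, and there is no ∂_3, so H_2 ≅ Z.

As a check, the Euler characteristic is 4 − 6 + 4 = 2, which agrees with 1 − 0 + 1 = 2.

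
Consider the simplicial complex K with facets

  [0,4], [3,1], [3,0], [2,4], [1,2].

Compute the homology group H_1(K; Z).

We work with the vertex ordering 0 < 1 < 2 < 3 < 4. The simplices of K, each written with vertices in increasing order, are:

  0-simplices (5): [0], [1], [2], [3], [4]
  1-simplices (5): [0,3], [0,4], [1,2], [1,3], [2,4]

giving chain groups C_0 ≅ Z^5, C_1 ≅ Z^5.

The boundary map ∂_1: C_1 → C_0 maps an edge to its endpoints' difference, ∂[p,q] = q − p. For instance
  ∂[1,3] = [3] − [1].
The 5×5 boundary matrix has rank 4 and Smith normal form diag(1,1,1,1).

Now H_k = ker ∂_k / im ∂_{k+1}, so:

  H_1: rank ker ∂_1 − rank ∂_2 = (5 − 4) − 0 = 1, and there is no ∂_2, so H_1 ≅ Z.

H_1 ≅ Z.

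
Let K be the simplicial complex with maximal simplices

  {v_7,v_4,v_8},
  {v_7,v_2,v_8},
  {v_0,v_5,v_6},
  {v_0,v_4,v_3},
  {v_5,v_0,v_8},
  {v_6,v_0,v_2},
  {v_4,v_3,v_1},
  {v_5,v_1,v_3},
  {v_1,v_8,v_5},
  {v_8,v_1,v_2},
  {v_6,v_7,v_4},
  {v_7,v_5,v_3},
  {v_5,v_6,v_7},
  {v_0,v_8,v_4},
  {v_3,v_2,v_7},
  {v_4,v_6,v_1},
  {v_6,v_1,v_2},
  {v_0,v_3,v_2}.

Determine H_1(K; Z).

Take the total order v_0 < v_1 < v_2 < v_3 < v_4 < v_5 < v_6 < v_7 < v_8 on the vertex set. Then K (dimension 2) consists of the simplices:

  0-simplices (9): [v_0], [v_1], [v_2], [v_3], [v_4], [v_5], [v_6], [v_7], [v_8]
  1-simplices (27): (27 of them)
  2-simplices (18): (18 of them)

so the chain groups are C_0 ≅ Z^9, C_1 ≅ Z^27, C_2 ≅ Z^18.

The boundary map ∂_1: C_1 → C_0 sends each edge [p,q] (with p < q) to q − p.
The 9×27 boundary matrix has rank 8 and Smith normal form diag(1,1,1,1,1,1,1,1).

The boundary map ∂_2: C_2 → C_1 acts by ∂[p,q,r] = [q,r] − [p,r] + [p,q]. For instance
  ∂[v_5,v_6,v_7] = [v_6,v_7] − [v_5,v_7] + [v_5,v_6],
  ∂[v_0,v_3,v_4] = [v_3,v_4] − [v_0,v_4] + [v_0,v_3].
This gives a 27×18 integer matrix of rank 17; reducing to Smith normal form yields diagonal entries (1,1,1,1,1,1,1,1,1,1,1,1,1,1,1,1,1).

From H_k ≅ ker(∂_k) / im(∂_{k+1}) we obtain:

  H_1: rank ker ∂_1 − rank ∂_2 = (27 − 8) − 17 = 2, and the invariant factors of ∂_2 are all 1, so H_1 ≅ Z^2.

H_1 ≅ Z^2.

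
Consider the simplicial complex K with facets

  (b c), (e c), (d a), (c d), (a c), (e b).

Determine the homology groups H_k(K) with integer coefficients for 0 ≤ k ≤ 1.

K has 5 vertices, 6 edges.
rank ∂_0 = 0, rank ∂_1 = 4 ⇒ b_0 = 5 − 0 − 4 = 1; all invariant factors of ∂_1 are 1 so no torsion. So H_0 ≅ Z.
rank ∂_1 = 4, rank ∂_2 = 0 ⇒ b_1 = 6 − 4 − 0 = 2. So H_1 ≅ Z^2.

H_0 = Z,  H_1 = Z^2.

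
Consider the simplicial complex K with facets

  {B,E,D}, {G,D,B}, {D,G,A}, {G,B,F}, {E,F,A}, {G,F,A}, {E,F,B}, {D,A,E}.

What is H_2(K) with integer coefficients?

H_2 = Z.

Fix the vertex order A < B < D < E < F < G and write every simplex with vertices in increasing order. Then dim K = 2 and the simplices of K are:

  0-simplices (6): A, B, D, E, F, G
  1-simplices (12): AD, AE, AF, AG, BD, BE, BF, BG, DE, DG, EF, FG
  2-simplices (8): ADE, ADG, AEF, AFG, BDE, BDG, BEF, BFG

Hence C_0 ≅ Z^6, C_1 ≅ Z^12, C_2 ≅ Z^8.

Boundary ∂_1: C_1 → C_0 maps an edge to its endpoints' difference, ∂[p,q] = q − p.
The 6×12 boundary matrix has rank 5 and Smith normal form diag(1,1,1,1,1).

∂_2: C_2 → C_1 acts by ∂[p,q,r] = [q,r] − [p,r] + [p,q]. For instance
  ∂AEF = EF − AF + AE,
  ∂ADE = DE − AE + AD.
The 12×8 boundary matrix has rank 7 and Smith normal form diag(1,1,1,1,1,1,1).

Reading off H_k = ker ∂_k / im ∂_{k+1}:

  H_2: rank ker ∂_2 − rank ∂_3 = (8 − 7) − 0 = 1, and there is no ∂_3, so H_2 = Z.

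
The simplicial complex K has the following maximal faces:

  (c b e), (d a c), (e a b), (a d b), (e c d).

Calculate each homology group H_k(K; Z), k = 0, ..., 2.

Fix the vertex order a < b < c < d < e and write every simplex with vertices in increasing order. Then dim K = 2 and the simplices of K are:

  0-simplices (5): a, b, c, d, e
  1-simplices (10): ab, ac, ad, ae, bc, bd, be, cd, ce, de
  2-simplices (5): abd, abe, acd, bce, cde

giving chain groups C_0 ≅ Z^5, C_1 ≅ Z^10, C_2 ≅ Z^5.

Boundary ∂_1: C_1 → C_0 maps an edge to its endpoints' difference, ∂[p,q] = q − p. For instance
  ∂ae = e − a.
This gives a 5×10 integer matrix of rank 4; reducing to Smith normal form yields diagonal entries (1,1,1,1).

∂_2: C_2 → C_1 acts by ∂[p,q,r] = [q,r] − [p,r] + [p,q]. For instance
  ∂cde = de − ce + cd,
  ∂bce = ce − be + bc.
This gives a 10×5 integer matrix of rank 5; reducing to Smith normal form yields diagonal entries (1,1,1,1,1).

From H_k ≅ ker(∂_k) / im(∂_{k+1}) we obtain:

  H_0: rank C_0 − rank ∂_1 = 5 − 4 = 1, and the invariant factors of ∂_1 are all 1, so H_0 ≅ Z.
  H_1: rank ker ∂_1 − rank ∂_2 = (10 − 4) − 5 = 1, and the invariant factors of ∂_2 are all 1, so H_1 ≅ Z.
  H_2: rank ker ∂_2 − rank ∂_3 = (5 − 5) − 0 = 0, and there is no ∂_3, so H_2 ≅ 0.

H_0 ≅ Z,  H_1 ≅ Z,  H_2 = 0.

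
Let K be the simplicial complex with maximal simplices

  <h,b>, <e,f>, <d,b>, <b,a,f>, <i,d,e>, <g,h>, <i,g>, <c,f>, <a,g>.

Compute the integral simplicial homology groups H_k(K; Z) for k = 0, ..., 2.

We work with the vertex ordering a < b < c < d < e < f < g < h < i. The simplices of K, each written with vertices in increasing order, are:

  0-simplices (9): a, b, c, d, e, f, g, h, i
  1-simplices (13): ab, af, ag, bd, bf, bh, cf, de, di, ef, ei, gh, gi
  2-simplices (2): abf, dei

so the chain groups are C_0 ≅ Z^9, C_1 ≅ Z^13, C_2 ≅ Z^2.

Boundary ∂_1: C_1 → C_0 sends each edge [p,q] (with p < q) to q − p.
The 9×13 boundary matrix has rank 8 and Smith normal form diag(1,1,1,1,1,1,1,1).

Boundary ∂_2: C_2 → C_1 acts by ∂[p,q,r] = [q,r] − [p,r] + [p,q]. For instance
  ∂abf = bf − af + ab,
  ∂dei = ei − di + de.
The 13×2 boundary matrix has rank 2 and Smith normal form diag(1,1).

From H_k ≅ ker(∂_k) / im(∂_{k+1}) we obtain:

  H_0: rank C_0 − rank ∂_1 = 9 − 8 = 1, and the invariant factors of ∂_1 are all 1, so H_0 ≅ Z.
  H_1: rank ker ∂_1 − rank ∂_2 = (13 − 8) − 2 = 3, and the invariant factors of ∂_2 are all 1, so H_1 ≅ Z^3.
  H_2: rank ker ∂_2 − rank ∂_3 = (2 − 2) − 0 = 0, and there is no ∂_3, so H_2 ≅ 0.

H_0 ≅ Z,  H_1 ≅ Z^3,  H_2 = 0.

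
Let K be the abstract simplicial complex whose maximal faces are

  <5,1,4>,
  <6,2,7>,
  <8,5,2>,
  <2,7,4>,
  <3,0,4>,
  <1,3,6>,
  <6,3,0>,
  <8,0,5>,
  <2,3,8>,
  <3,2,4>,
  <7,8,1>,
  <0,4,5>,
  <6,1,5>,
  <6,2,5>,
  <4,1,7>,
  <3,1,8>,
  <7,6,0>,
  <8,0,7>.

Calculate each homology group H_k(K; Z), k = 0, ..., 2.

Take the total order 0 < 1 < 2 < 3 < 4 < 5 < 6 < 7 < 8 on the vertex set. Then K (dimension 2) consists of the simplices:

  0-simplices (9): [0], [1], [2], [3], [4], [5], [6], [7], [8]
  1-simplices (27): (27 of them)
  2-simplices (18): [0,3,4], [0,3,6], [0,4,5], [0,5,8], [0,6,7], [0,7,8], [1,3,6], [1,3,8], [1,4,5], [1,4,7], [1,5,6], [1,7,8], [2,3,4], [2,3,8], [2,4,7], [2,5,6], [2,5,8], [2,6,7]

so the chain groups are C_0 ≅ Z^9, C_1 ≅ Z^27, C_2 ≅ Z^18.

The boundary map ∂_1: C_1 → C_0 is given by ∂[p,q] = [q] − [p].
As a 9×27 matrix over Z this has rank 8, with invariant factors (1,1,1,1,1,1,1,1).

∂_2: C_2 → C_1 sends each 2-simplex [p,q,r] to [q,r] − [p,r] + [p,q]. For instance
  ∂[0,6,7] = [6,7] − [0,7] + [0,6],
  ∂[0,3,6] = [3,6] − [0,6] + [0,3].
This gives a 27×18 integer matrix of rank 17; reducing to Smith normal form yields diagonal entries (1,1,1,1,1,1,1,1,1,1,1,1,1,1,1,1,1).

Reading off H_k = ker ∂_k / im ∂_{k+1}:

  H_0: rank C_0 − rank ∂_1 = 9 − 8 = 1, and the invariant factors of ∂_1 are all 1, so H_0 = Z.
  H_1: rank ker ∂_1 − rank ∂_2 = (27 − 8) − 17 = 2, and the invariant factors of ∂_2 are all 1, so H_1 = Z^2.
  H_2: rank ker ∂_2 − rank ∂_3 = (18 − 17) − 0 = 1, and there is no ∂_3, so H_2 = Z.

(K is a triangulation of the torus T^2.)

H_0 = Z,  H_1 = Z^2,  H_2 = Z.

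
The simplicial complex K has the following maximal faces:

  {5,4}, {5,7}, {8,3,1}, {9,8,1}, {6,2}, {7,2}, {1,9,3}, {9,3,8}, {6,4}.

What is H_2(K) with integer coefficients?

Take the total order 1 < 2 < 3 < 4 < 5 < 6 < 7 < 8 < 9 on the vertex set. Then K (dimension 2) consists of the simplices:

  0-simplices (9): [1], [2], [3], [4], [5], [6], [7], [8], [9]
  1-simplices (11): [1,3], [1,8], [1,9], [2,6], [2,7], [3,8], [3,9], [4,5], [4,6], [5,7], [8,9]
  2-simplices (4): [1,3,8], [1,3,9], [1,8,9], [3,8,9]

Hence C_0 ≅ Z^9, C_1 ≅ Z^11, C_2 ≅ Z^4.

∂_1: C_1 → C_0 sends each edge [p,q] (with p < q) to q − p. For instance
  ∂[2,6] = [6] − [2].
This gives a 9×11 integer matrix of rank 7; reducing to Smith normal form yields diagonal entries (1,1,1,1,1,1,1).

Boundary ∂_2: C_2 → C_1 acts by ∂[p,q,r] = [q,r] − [p,r] + [p,q]. For instance
  ∂[1,3,8] = [3,8] − [1,8] + [1,3],
  ∂[3,8,9] = [8,9] − [3,9] + [3,8].
The 11×4 boundary matrix has rank 3 and Smith normal form diag(1,1,1).

Computing H_k = (kernel of ∂_k) / (image of ∂_{k+1}):

  H_2: rank ker ∂_2 − rank ∂_3 = (4 − 3) − 0 = 1, and there is no ∂_3, so H_2 = Z.

H_2 = Z.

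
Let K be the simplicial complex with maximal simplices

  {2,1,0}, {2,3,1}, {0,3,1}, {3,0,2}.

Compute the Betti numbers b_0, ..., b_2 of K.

b_0 = 1, b_1 = 0, b_2 = 1.

We work with the vertex ordering 0 < 1 < 2 < 3. The simplices of K, each written with vertices in increasing order, are:

  0-simplices (4): [0], [1], [2], [3]
  1-simplices (6): [0,1], [0,2], [0,3], [1,2], [1,3], [2,3]
  2-simplices (4): [0,1,2], [0,1,3], [0,2,3], [1,2,3]

Hence C_0 ≅ Z^4, C_1 ≅ Z^6, C_2 ≅ Z^4.

Boundary ∂_1: C_1 → C_0 is given by ∂[p,q] = [q] − [p]. For instance
  ∂[1,3] = [3] − [1].
The resulting 4×6 matrix has rank 3, and its Smith normal form has invariant factors (1,1,1).

The boundary map ∂_2: C_2 → C_1 maps a triangle to the signed sum of its edges. For instance
  ∂[0,2,3] = [2,3] − [0,3] + [0,2],
  ∂[1,2,3] = [2,3] − [1,3] + [1,2].
The resulting 6×4 matrix has rank 3, and its Smith normal form has invariant factors (1,1,1).

Now H_k = ker ∂_k / im ∂_{k+1}, so:

  H_0: rank C_0 − rank ∂_1 = 4 − 3 = 1, and the invariant factors of ∂_1 are all 1, so H_0 = Z.
  H_1: rank ker ∂_1 − rank ∂_2 = (6 − 3) − 3 = 0, and the invariant factors of ∂_2 are all 1, so H_1 = 0.
  H_2: rank ker ∂_2 − rank ∂_3 = (4 − 3) − 0 = 1, and there is no ∂_3, so H_2 = Z.

Hence the Betti numbers are b_0 = 1, b_1 = 0, b_2 = 1.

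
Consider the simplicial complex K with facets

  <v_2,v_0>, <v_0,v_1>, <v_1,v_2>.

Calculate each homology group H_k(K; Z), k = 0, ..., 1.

H_0 = Z,  H_1 = Z.

K has 3 vertices, 3 edges.
rank ∂_0 = 0, rank ∂_1 = 2 ⇒ b_0 = 3 − 0 − 2 = 1; all invariant factors of ∂_1 are 1 so no torsion. So H_0 ≅ Z.
rank ∂_1 = 2, rank ∂_2 = 0 ⇒ b_1 = 3 − 2 − 0 = 1. So H_1 ≅ Z.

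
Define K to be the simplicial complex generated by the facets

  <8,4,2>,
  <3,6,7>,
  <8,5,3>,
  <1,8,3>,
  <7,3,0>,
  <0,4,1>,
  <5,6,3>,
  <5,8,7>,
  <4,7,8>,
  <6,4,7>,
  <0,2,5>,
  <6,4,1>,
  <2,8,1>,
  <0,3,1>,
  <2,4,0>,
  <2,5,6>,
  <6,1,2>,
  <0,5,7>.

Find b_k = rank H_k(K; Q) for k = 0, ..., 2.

We work with the vertex ordering 0 < 1 < 2 < 3 < 4 < 5 < 6 < 7 < 8. The simplices of K, each written with vertices in increasing order, are:

  0-simplices (9): [0], [1], [2], [3], [4], [5], [6], [7], [8]
  1-simplices (27): (27 of them)
  2-simplices (18): [0,1,3], [0,1,4], [0,2,4], [0,2,5], [0,3,7], [0,5,7], [1,2,6], [1,2,8], [1,3,8], [1,4,6], [2,4,8], [2,5,6], [3,5,6], [3,5,8], [3,6,7], [4,6,7], [4,7,8], [5,7,8]

giving chain groups C_0 ≅ Z^9, C_1 ≅ Z^27, C_2 ≅ Z^18.

The boundary map ∂_1: C_1 → C_0 is given by ∂[p,q] = [q] − [p].
This gives a 9×27 integer matrix of rank 8; reducing to Smith normal form yields diagonal entries (1,1,1,1,1,1,1,1).

Boundary ∂_2: C_2 → C_1 sends each 2-simplex [p,q,r] to [q,r] − [p,r] + [p,q]. For instance
  ∂[1,2,8] = [2,8] − [1,8] + [1,2],
  ∂[1,4,6] = [4,6] − [1,6] + [1,4].
The 27×18 boundary matrix has rank 18 and Smith normal form diag(1,1,1,1,1,1,1,1,1,1,1,1,1,1,1,1,1,2).

From H_k ≅ ker(∂_k) / im(∂_{k+1}) we obtain:

  H_0: rank C_0 − rank ∂_1 = 9 − 8 = 1, and the invariant factors of ∂_1 are all 1, so H_0 ≅ Z.
  H_1: rank ker ∂_1 − rank ∂_2 = (27 − 8) − 18 = 1, and ∂_2 has invariant factor 2 > 1, so H_1 ≅ Z ⊕ Z/2Z.
  H_2: rank ker ∂_2 − rank ∂_3 = (18 − 18) − 0 = 0, and there is no ∂_3, so H_2 ≅ 0.

(K is a triangulation of the Klein bottle.)

Hence the Betti numbers are b_0 = 1, b_1 = 1, b_2 = 0.

b_0 = 1, b_1 = 1, b_2 = 0.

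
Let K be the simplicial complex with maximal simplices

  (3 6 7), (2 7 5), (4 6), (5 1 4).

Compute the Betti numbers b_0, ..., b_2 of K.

b_0 = 1, b_1 = 1, b_2 = 0.

Take the total order 1 < 2 < 3 < 4 < 5 < 6 < 7 on the vertex set. Then K (dimension 2) consists of the simplices:

  0-simplices (7): [1], [2], [3], [4], [5], [6], [7]
  1-simplices (10): [1,4], [1,5], [2,5], [2,7], [3,6], [3,7], [4,5], [4,6], [5,7], [6,7]
  2-simplices (3): [1,4,5], [2,5,7], [3,6,7]

so the chain groups are C_0 ≅ Z^7, C_1 ≅ Z^10, C_2 ≅ Z^3.

∂_1: C_1 → C_0 is given by ∂[p,q] = [q] − [p]. For instance
  ∂[2,7] = [7] − [2].
The 7×10 boundary matrix has rank 6 and Smith normal form diag(1,1,1,1,1,1).

The boundary map ∂_2: C_2 → C_1 acts by ∂[p,q,r] = [q,r] − [p,r] + [p,q]. For instance
  ∂[3,6,7] = [6,7] − [3,7] + [3,6],
  ∂[1,4,5] = [4,5] − [1,5] + [1,4].
As a 10×3 matrix over Z this has rank 3, with invariant factors (1,1,1).

Reading off H_k = ker ∂_k / im ∂_{k+1}:

  H_0: rank C_0 − rank ∂_1 = 7 − 6 = 1, and the invariant factors of ∂_1 are all 1, so H_0 ≅ Z.
  H_1: rank ker ∂_1 − rank ∂_2 = (10 − 6) − 3 = 1, and the invariant factors of ∂_2 are all 1, so H_1 ≅ Z.
  H_2: rank ker ∂_2 − rank ∂_3 = (3 − 3) − 0 = 0, and there is no ∂_3, so H_2 ≅ 0.

Hence the Betti numbers are b_0 = 1, b_1 = 1, b_2 = 0.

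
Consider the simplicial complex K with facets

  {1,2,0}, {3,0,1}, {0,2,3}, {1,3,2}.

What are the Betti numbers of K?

We work with the vertex ordering 0 < 1 < 2 < 3. The simplices of K, each written with vertices in increasing order, are:

  0-simplices (4): [0], [1], [2], [3]
  1-simplices (6): [0,1], [0,2], [0,3], [1,2], [1,3], [2,3]
  2-simplices (4): [0,1,2], [0,1,3], [0,2,3], [1,2,3]

so the chain groups are C_0 ≅ Z^4, C_1 ≅ Z^6, C_2 ≅ Z^4.

∂_1: C_1 → C_0 maps an edge to its endpoints' difference, ∂[p,q] = q − p.
The 4×6 boundary matrix has rank 3 and Smith normal form diag(1,1,1).

∂_2: C_2 → C_1 maps a triangle to the signed sum of its edges. For instance
  ∂[1,2,3] = [2,3] − [1,3] + [1,2],
  ∂[0,1,3] = [1,3] − [0,3] + [0,1].
This gives a 6×4 integer matrix of rank 3; reducing to Smith normal form yields diagonal entries (1,1,1).

Now H_k = ker ∂_k / im ∂_{k+1}, so:

  H_0: rank C_0 − rank ∂_1 = 4 − 3 = 1, and the invariant factors of ∂_1 are all 1, so H_0 ≅ Z.
  H_1: rank ker ∂_1 − rank ∂_2 = (6 − 3) − 3 = 0, and the invariant factors of ∂_2 are all 1, so H_1 ≅ 0.
  H_2: rank ker ∂_2 − rank ∂_3 = (4 − 3) − 0 = 1, and there is no ∂_3, so H_2 ≅ Z.

(K is a triangulation of the 2-sphere S^2.)

Hence the Betti numbers are b_0 = 1, b_1 = 0, b_2 = 1.

b_0 = 1, b_1 = 0, b_2 = 1.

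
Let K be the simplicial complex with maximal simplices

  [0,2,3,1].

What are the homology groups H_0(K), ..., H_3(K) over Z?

Order the vertices as 0 < 1 < 2 < 3. Listing each simplex with vertices in this order, K has dimension 3 with simplices:

  0-simplices (4): [0], [1], [2], [3]
  1-simplices (6): [0,1], [0,2], [0,3], [1,2], [1,3], [2,3]
  2-simplices (4): [0,1,2], [0,1,3], [0,2,3], [1,2,3]
  3-simplices (1): [0,1,2,3]

giving chain groups C_0 ≅ Z^4, C_1 ≅ Z^6, C_2 ≅ Z^4, C_3 ≅ Z^1.

∂_1: C_1 → C_0 maps an edge to its endpoints' difference, ∂[p,q] = q − p. For instance
  ∂[1,2] = [2] − [1].
The resulting 4×6 matrix has rank 3, and its Smith normal form has invariant factors (1,1,1).

∂_2: C_2 → C_1 acts by ∂[p,q,r] = [q,r] − [p,r] + [p,q]. For instance
  ∂[0,2,3] = [2,3] − [0,3] + [0,2],
  ∂[0,1,3] = [1,3] − [0,3] + [0,1].
The resulting 6×4 matrix has rank 3, and its Smith normal form has invariant factors (1,1,1).

The boundary map ∂_3: C_3 → C_2 sends each 3-simplex σ to the alternating sum Σ_i (−1)^i (σ with its i-th vertex removed). For instance
  ∂[0,1,2,3] = [1,2,3] − [0,2,3] + [0,1,3] − [0,1,2].
The resulting 4×1 matrix has rank 1, and its Smith normal form has invariant factors (1).

Now H_k = ker ∂_k / im ∂_{k+1}, so:

  H_0: rank C_0 − rank ∂_1 = 4 − 3 = 1, and the invariant factors of ∂_1 are all 1, so H_0 ≅ Z.
  H_1: rank ker ∂_1 − rank ∂_2 = (6 − 3) − 3 = 0, and the invariant factors of ∂_2 are all 1, so H_1 ≅ 0.
  H_2: rank ker ∂_2 − rank ∂_3 = (4 − 3) − 1 = 0, and the invariant factors of ∂_3 are all 1, so H_2 ≅ 0.
  H_3: rank ker ∂_3 − rank ∂_4 = (1 − 1) − 0 = 0, and there is no ∂_4, so H_3 ≅ 0.

(K is a triangulation of the 3-simplex.)

H_0 ≅ Z,  H_1 = 0,  H_2 = 0,  H_3 = 0.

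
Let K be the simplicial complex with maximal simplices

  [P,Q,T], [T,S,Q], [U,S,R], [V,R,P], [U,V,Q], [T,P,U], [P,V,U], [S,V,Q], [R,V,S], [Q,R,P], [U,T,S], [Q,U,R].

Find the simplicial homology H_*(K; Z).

H_0 ≅ Z,  H_1 ≅ Z/2,  H_2 = 0.

Take the total order P < Q < R < S < T < U < V on the vertex set. Then K (dimension 2) consists of the simplices:

  0-simplices (7): P, Q, R, S, T, U, V
  1-simplices (18): PQ, PR, PT, PU, PV, QR, QS, QT, QU, QV, RS, RU, RV, ST, SU, SV, TU, UV
  2-simplices (12): PQR, PQT, PRV, PTU, PUV, QRU, QST, QSV, QUV, RSU, RSV, STU

so the chain groups are C_0 ≅ Z^7, C_1 ≅ Z^18, C_2 ≅ Z^12.

∂_1: C_1 → C_0 sends each edge [p,q] (with p < q) to q − p.
As a 7×18 matrix over Z this has rank 6, with invariant factors (1,1,1,1,1,1).

Boundary ∂_2: C_2 → C_1 maps a triangle to the signed sum of its edges. For instance
  ∂QRU = RU − QU + QR,
  ∂PRV = RV − PV + PR.
As a 18×12 matrix over Z this has rank 12, with invariant factors (1,1,1,1,1,1,1,1,1,1,1,2).

From H_k ≅ ker(∂_k) / im(∂_{k+1}) we obtain:

  H_0: rank C_0 − rank ∂_1 = 7 − 6 = 1, and the invariant factors of ∂_1 are all 1, so H_0 ≅ Z.
  H_1: rank ker ∂_1 − rank ∂_2 = (18 − 6) − 12 = 0, and ∂_2 has invariant factor 2 > 1, so H_1 ≅ Z/2.
  H_2: rank ker ∂_2 − rank ∂_3 = (12 − 12) − 0 = 0, and there is no ∂_3, so H_2 ≅ 0.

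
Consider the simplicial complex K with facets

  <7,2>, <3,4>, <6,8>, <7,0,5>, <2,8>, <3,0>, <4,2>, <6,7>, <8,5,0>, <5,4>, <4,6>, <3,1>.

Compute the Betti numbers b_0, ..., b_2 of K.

b_0 = 1, b_1 = 5, b_2 = 0.

Fix the vertex order 0 < 1 < 2 < 3 < 4 < 5 < 6 < 7 < 8 and write every simplex with vertices in increasing order. Then dim K = 2 and the simplices of K are:

  0-simplices (9): [0], [1], [2], [3], [4], [5], [6], [7], [8]
  1-simplices (15): [0,3], [0,5], [0,7], [0,8], [1,3], [2,4], [2,7], [2,8], [3,4], [4,5], [4,6], [5,7], [5,8], [6,7], [6,8]
  2-simplices (2): [0,5,7], [0,5,8]

so the chain groups are C_0 ≅ Z^9, C_1 ≅ Z^15, C_2 ≅ Z^2.

∂_1: C_1 → C_0 sends each edge [p,q] (with p < q) to q − p. For instance
  ∂[0,5] = [5] − [0].
This gives a 9×15 integer matrix of rank 8; reducing to Smith normal form yields diagonal entries (1,1,1,1,1,1,1,1).

Boundary ∂_2: C_2 → C_1 sends each 2-simplex [p,q,r] to [q,r] − [p,r] + [p,q]. For instance
  ∂[0,5,8] = [5,8] − [0,8] + [0,5],
  ∂[0,5,7] = [5,7] − [0,7] + [0,5].
The resulting 15×2 matrix has rank 2, and its Smith normal form has invariant factors (1,1).

From H_k ≅ ker(∂_k) / im(∂_{k+1}) we obtain:

  H_0: rank C_0 − rank ∂_1 = 9 − 8 = 1, and the invariant factors of ∂_1 are all 1, so H_0 ≅ Z.
  H_1: rank ker ∂_1 − rank ∂_2 = (15 − 8) − 2 = 5, and the invariant factors of ∂_2 are all 1, so H_1 ≅ Z^5.
  H_2: rank ker ∂_2 − rank ∂_3 = (2 − 2) − 0 = 0, and there is no ∂_3, so H_2 ≅ 0.

Hence the Betti numbers are b_0 = 1, b_1 = 5, b_2 = 0.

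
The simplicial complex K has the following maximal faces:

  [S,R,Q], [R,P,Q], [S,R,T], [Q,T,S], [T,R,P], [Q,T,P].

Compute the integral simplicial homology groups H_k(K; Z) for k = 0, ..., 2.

Take the total order P < Q < R < S < T on the vertex set. Then K (dimension 2) consists of the simplices:

  0-simplices (5): P, Q, R, S, T
  1-simplices (9): PQ, PR, PT, QR, QS, QT, RS, RT, ST
  2-simplices (6): PQR, PQT, PRT, QRS, QST, RST

so the chain groups are C_0 ≅ Z^5, C_1 ≅ Z^9, C_2 ≅ Z^6.

∂_1: C_1 → C_0 is given by ∂[p,q] = [q] − [p]. For instance
  ∂QT = T − Q.
As a 5×9 matrix over Z this has rank 4, with invariant factors (1,1,1,1).

Boundary ∂_2: C_2 → C_1 sends each 2-simplex [p,q,r] to [q,r] − [p,r] + [p,q]. For instance
  ∂PQR = QR − PR + PQ,
  ∂QST = ST − QT + QS.
As a 9×6 matrix over Z this has rank 5, with invariant factors (1,1,1,1,1).

Now H_k = ker ∂_k / im ∂_{k+1}, so:

  H_0: rank C_0 − rank ∂_1 = 5 − 4 = 1, and the invariant factors of ∂_1 are all 1, so H_0 = Z.
  H_1: rank ker ∂_1 − rank ∂_2 = (9 − 4) − 5 = 0, and the invariant factors of ∂_2 are all 1, so H_1 = 0.
  H_2: rank ker ∂_2 − rank ∂_3 = (6 − 5) − 0 = 1, and there is no ∂_3, so H_2 = Z.

H_0 ≅ Z,  H_1 = 0,  H_2 ≅ Z.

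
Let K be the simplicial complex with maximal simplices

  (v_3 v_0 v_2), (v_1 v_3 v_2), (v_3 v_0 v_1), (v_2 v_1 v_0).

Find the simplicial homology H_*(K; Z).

H_0 ≅ Z,  H_1 = 0,  H_2 ≅ Z.

We work with the vertex ordering v_0 < v_1 < v_2 < v_3. The simplices of K, each written with vertices in increasing order, are:

  0-simplices (4): [v_0], [v_1], [v_2], [v_3]
  1-simplices (6): [v_0,v_1], [v_0,v_2], [v_0,v_3], [v_1,v_2], [v_1,v_3], [v_2,v_3]
  2-simplices (4): [v_0,v_1,v_2], [v_0,v_1,v_3], [v_0,v_2,v_3], [v_1,v_2,v_3]

giving chain groups C_0 ≅ Z^4, C_1 ≅ Z^6, C_2 ≅ Z^4.

Boundary ∂_1: C_1 → C_0 sends each edge [p,q] (with p < q) to q − p. For instance
  ∂[v_0,v_2] = [v_2] − [v_0].
The resulting 4×6 matrix has rank 3, and its Smith normal form has invariant factors (1,1,1).

Boundary ∂_2: C_2 → C_1 acts by ∂[p,q,r] = [q,r] − [p,r] + [p,q]. For instance
  ∂[v_0,v_1,v_3] = [v_1,v_3] − [v_0,v_3] + [v_0,v_1],
  ∂[v_0,v_1,v_2] = [v_1,v_2] − [v_0,v_2] + [v_0,v_1].
This gives a 6×4 integer matrix of rank 3; reducing to Smith normal form yields diagonal entries (1,1,1).

Now H_k = ker ∂_k / im ∂_{k+1}, so:

  H_0: rank C_0 − rank ∂_1 = 4 − 3 = 1, and the invariant factors of ∂_1 are all 1, so H_0 = Z.
  H_1: rank ker ∂_1 − rank ∂_2 = (6 − 3) − 3 = 0, and the invariant factors of ∂_2 are all 1, so H_1 = 0.
  H_2: rank ker ∂_2 − rank ∂_3 = (4 − 3) − 0 = 1, and there is no ∂_3, so H_2 = Z.

As a check, the Euler characteristic is 4 − 6 + 4 = 2, which agrees with 1 − 0 + 1 = 2.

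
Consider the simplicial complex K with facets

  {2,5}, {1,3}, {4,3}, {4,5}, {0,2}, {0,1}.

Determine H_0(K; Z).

H_0 = Z.

We work with the vertex ordering 0 < 1 < 2 < 3 < 4 < 5. The simplices of K, each written with vertices in increasing order, are:

  0-simplices (6): [0], [1], [2], [3], [4], [5]
  1-simplices (6): [0,1], [0,2], [1,3], [2,5], [3,4], [4,5]

Hence C_0 ≅ Z^6, C_1 ≅ Z^6.

The boundary map ∂_1: C_1 → C_0 maps an edge to its endpoints' difference, ∂[p,q] = q − p.
This gives a 6×6 integer matrix of rank 5; reducing to Smith normal form yields diagonal entries (1,1,1,1,1).

Reading off H_k = ker ∂_k / im ∂_{k+1}:

  H_0: rank C_0 − rank ∂_1 = 6 − 5 = 1, and the invariant factors of ∂_1 are all 1, so H_0 ≅ Z.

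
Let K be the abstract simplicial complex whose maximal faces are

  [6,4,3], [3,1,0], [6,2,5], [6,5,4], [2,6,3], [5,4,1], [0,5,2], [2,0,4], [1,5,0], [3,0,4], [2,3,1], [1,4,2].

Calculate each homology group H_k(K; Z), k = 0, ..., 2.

Take the total order 0 < 1 < 2 < 3 < 4 < 5 < 6 on the vertex set. Then K (dimension 2) consists of the simplices:

  0-simplices (7): [0], [1], [2], [3], [4], [5], [6]
  1-simplices (18): [0,1], [0,2], [0,3], [0,4], [0,5], [1,2], [1,3], [1,4], [1,5], [2,3], [2,4], [2,5], [2,6], [3,4], [3,6], [4,5], [4,6], [5,6]
  2-simplices (12): [0,1,3], [0,1,5], [0,2,4], [0,2,5], [0,3,4], [1,2,3], [1,2,4], [1,4,5], [2,3,6], [2,5,6], [3,4,6], [4,5,6]

so the chain groups are C_0 ≅ Z^7, C_1 ≅ Z^18, C_2 ≅ Z^12.

Boundary ∂_1: C_1 → C_0 maps an edge to its endpoints' difference, ∂[p,q] = q − p. For instance
  ∂[0,5] = [5] − [0].
As a 7×18 matrix over Z this has rank 6, with invariant factors (1,1,1,1,1,1).

The boundary map ∂_2: C_2 → C_1 maps a triangle to the signed sum of its edges. For instance
  ∂[2,3,6] = [3,6] − [2,6] + [2,3],
  ∂[3,4,6] = [4,6] − [3,6] + [3,4].
The resulting 18×12 matrix has rank 12, and its Smith normal form has invariant factors (1,1,1,1,1,1,1,1,1,1,1,2).

Reading off H_k = ker ∂_k / im ∂_{k+1}:

  H_0: rank C_0 − rank ∂_1 = 7 − 6 = 1, and the invariant factors of ∂_1 are all 1, so H_0 ≅ Z.
  H_1: rank ker ∂_1 − rank ∂_2 = (18 − 6) − 12 = 0, and ∂_2 has invariant factor 2 > 1, so H_1 ≅ Z/2.
  H_2: rank ker ∂_2 − rank ∂_3 = (12 − 12) − 0 = 0, and there is no ∂_3, so H_2 ≅ 0.

As a check, the Euler characteristic is 7 − 18 + 12 = 1, which agrees with 1 − 0 + 0 = 1.

H_0 ≅ Z,  H_1 ≅ Z/2,  H_2 = 0.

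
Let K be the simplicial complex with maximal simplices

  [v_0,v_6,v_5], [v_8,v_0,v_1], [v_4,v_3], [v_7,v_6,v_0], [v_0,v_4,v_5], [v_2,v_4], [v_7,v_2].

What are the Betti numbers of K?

b_0 = 1, b_1 = 1, b_2 = 0.

Fix the vertex order v_0 < v_1 < v_2 < v_3 < v_4 < v_5 < v_6 < v_7 < v_8 and write every simplex with vertices in increasing order. Then dim K = 2 and the simplices of K are:

  0-simplices (9): [v_0], [v_1], [v_2], [v_3], [v_4], [v_5], [v_6], [v_7], [v_8]
  1-simplices (13): [v_0,v_1], [v_0,v_4], [v_0,v_5], [v_0,v_6], [v_0,v_7], [v_0,v_8], [v_1,v_8], [v_2,v_4], [v_2,v_7], [v_3,v_4], [v_4,v_5], [v_5,v_6], [v_6,v_7]
  2-simplices (4): [v_0,v_1,v_8], [v_0,v_4,v_5], [v_0,v_5,v_6], [v_0,v_6,v_7]

giving chain groups C_0 ≅ Z^9, C_1 ≅ Z^13, C_2 ≅ Z^4.

∂_1: C_1 → C_0 is given by ∂[p,q] = [q] − [p].
The resulting 9×13 matrix has rank 8, and its Smith normal form has invariant factors (1,1,1,1,1,1,1,1).

∂_2: C_2 → C_1 maps a triangle to the signed sum of its edges. For instance
  ∂[v_0,v_4,v_5] = [v_4,v_5] − [v_0,v_5] + [v_0,v_4],
  ∂[v_0,v_6,v_7] = [v_6,v_7] − [v_0,v_7] + [v_0,v_6].
The resulting 13×4 matrix has rank 4, and its Smith normal form has invariant factors (1,1,1,1).

From H_k ≅ ker(∂_k) / im(∂_{k+1}) we obtain:

  H_0: rank C_0 − rank ∂_1 = 9 − 8 = 1, and the invariant factors of ∂_1 are all 1, so H_0 ≅ Z.
  H_1: rank ker ∂_1 − rank ∂_2 = (13 − 8) − 4 = 1, and the invariant factors of ∂_2 are all 1, so H_1 ≅ Z.
  H_2: rank ker ∂_2 − rank ∂_3 = (4 − 4) − 0 = 0, and there is no ∂_3, so H_2 ≅ 0.

Hence the Betti numbers are b_0 = 1, b_1 = 1, b_2 = 0.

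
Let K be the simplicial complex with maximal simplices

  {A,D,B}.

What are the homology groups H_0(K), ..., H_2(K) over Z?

H_0 = Z,  H_1 = 0,  H_2 = 0.

K has 3 vertices, 3 edges, 1 triangle.
rank ∂_0 = 0, rank ∂_1 = 2 ⇒ b_0 = 3 − 0 − 2 = 1; all invariant factors of ∂_1 are 1 so no torsion. So H_0 = Z.
rank ∂_1 = 2, rank ∂_2 = 1 ⇒ b_1 = 3 − 2 − 1 = 0; all invariant factors of ∂_2 are 1 so no torsion. So H_1 = 0.
rank ∂_2 = 1, rank ∂_3 = 0 ⇒ b_2 = 1 − 1 − 0 = 0. So H_2 = 0.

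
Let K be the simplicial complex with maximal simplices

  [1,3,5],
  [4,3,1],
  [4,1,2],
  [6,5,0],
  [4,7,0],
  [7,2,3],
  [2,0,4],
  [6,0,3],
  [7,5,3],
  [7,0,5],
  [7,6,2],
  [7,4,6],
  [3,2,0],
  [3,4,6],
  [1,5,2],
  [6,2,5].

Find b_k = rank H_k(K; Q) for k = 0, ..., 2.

b_0 = 1, b_1 = 2, b_2 = 1.

Fix the vertex order 0 < 1 < 2 < 3 < 4 < 5 < 6 < 7 and write every simplex with vertices in increasing order. Then dim K = 2 and the simplices of K are:

  0-simplices (8): [0], [1], [2], [3], [4], [5], [6], [7]
  1-simplices (24): (24 of them)
  2-simplices (16): [0,2,3], [0,2,4], [0,3,6], [0,4,7], [0,5,6], [0,5,7], [1,2,4], [1,2,5], [1,3,4], [1,3,5], [2,3,7], [2,5,6], [2,6,7], [3,4,6], [3,5,7], [4,6,7]

Hence C_0 ≅ Z^8, C_1 ≅ Z^24, C_2 ≅ Z^16.

∂_1: C_1 → C_0 is given by ∂[p,q] = [q] − [p].
This gives a 8×24 integer matrix of rank 7; reducing to Smith normal form yields diagonal entries (1,1,1,1,1,1,1).

The boundary map ∂_2: C_2 → C_1 maps a triangle to the signed sum of its edges. For instance
  ∂[0,4,7] = [4,7] − [0,7] + [0,4],
  ∂[1,3,4] = [3,4] − [1,4] + [1,3].
As a 24×16 matrix over Z this has rank 15, with invariant factors (1,1,1,1,1,1,1,1,1,1,1,1,1,1,1).

Reading off H_k = ker ∂_k / im ∂_{k+1}:

  H_0: rank C_0 − rank ∂_1 = 8 − 7 = 1, and the invariant factors of ∂_1 are all 1, so H_0 ≅ Z.
  H_1: rank ker ∂_1 − rank ∂_2 = (24 − 7) − 15 = 2, and the invariant factors of ∂_2 are all 1, so H_1 ≅ Z^2.
  H_2: rank ker ∂_2 − rank ∂_3 = (16 − 15) − 0 = 1, and there is no ∂_3, so H_2 ≅ Z.

As a check, the Euler characteristic is 8 − 24 + 16 = 0, which agrees with 1 − 2 + 1 = 0.

Hence the Betti numbers are b_0 = 1, b_1 = 2, b_2 = 1.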